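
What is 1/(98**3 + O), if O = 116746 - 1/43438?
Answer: 43438/45954710843 ≈ 9.4524e-7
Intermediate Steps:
O = 5071212747/43438 (O = 116746 - 1*1/43438 = 116746 - 1/43438 = 5071212747/43438 ≈ 1.1675e+5)
1/(98**3 + O) = 1/(98**3 + 5071212747/43438) = 1/(941192 + 5071212747/43438) = 1/(45954710843/43438) = 43438/45954710843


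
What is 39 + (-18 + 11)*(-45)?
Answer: 354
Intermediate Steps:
39 + (-18 + 11)*(-45) = 39 - 7*(-45) = 39 + 315 = 354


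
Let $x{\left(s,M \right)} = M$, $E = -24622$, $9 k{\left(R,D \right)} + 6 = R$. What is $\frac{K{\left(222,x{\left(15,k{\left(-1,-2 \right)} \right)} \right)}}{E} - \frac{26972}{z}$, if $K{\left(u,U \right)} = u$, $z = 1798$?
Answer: $- \frac{166125935}{11067589} \approx -15.01$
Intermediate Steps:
$k{\left(R,D \right)} = - \frac{2}{3} + \frac{R}{9}$
$\frac{K{\left(222,x{\left(15,k{\left(-1,-2 \right)} \right)} \right)}}{E} - \frac{26972}{z} = \frac{222}{-24622} - \frac{26972}{1798} = 222 \left(- \frac{1}{24622}\right) - \frac{13486}{899} = - \frac{111}{12311} - \frac{13486}{899} = - \frac{166125935}{11067589}$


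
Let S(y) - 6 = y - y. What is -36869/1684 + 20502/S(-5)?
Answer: 5717359/1684 ≈ 3395.1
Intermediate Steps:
S(y) = 6 (S(y) = 6 + (y - y) = 6 + 0 = 6)
-36869/1684 + 20502/S(-5) = -36869/1684 + 20502/6 = -36869*1/1684 + 20502*(⅙) = -36869/1684 + 3417 = 5717359/1684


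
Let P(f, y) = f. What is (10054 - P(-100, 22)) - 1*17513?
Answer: -7359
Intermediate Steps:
(10054 - P(-100, 22)) - 1*17513 = (10054 - 1*(-100)) - 1*17513 = (10054 + 100) - 17513 = 10154 - 17513 = -7359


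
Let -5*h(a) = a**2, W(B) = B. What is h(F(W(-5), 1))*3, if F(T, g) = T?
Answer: -15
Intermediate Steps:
h(a) = -a**2/5
h(F(W(-5), 1))*3 = -1/5*(-5)**2*3 = -1/5*25*3 = -5*3 = -15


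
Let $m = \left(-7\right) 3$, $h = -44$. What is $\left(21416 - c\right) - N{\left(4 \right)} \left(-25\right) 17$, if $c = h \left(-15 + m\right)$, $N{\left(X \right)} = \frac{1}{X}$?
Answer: $\frac{79753}{4} \approx 19938.0$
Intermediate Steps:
$m = -21$
$c = 1584$ ($c = - 44 \left(-15 - 21\right) = \left(-44\right) \left(-36\right) = 1584$)
$\left(21416 - c\right) - N{\left(4 \right)} \left(-25\right) 17 = \left(21416 - 1584\right) - \frac{1}{4} \left(-25\right) 17 = 19832 - \left(- \frac{25}{4}\right) 17 = 19832 - - \frac{425}{4} = 19832 + \frac{425}{4} = \frac{79753}{4}$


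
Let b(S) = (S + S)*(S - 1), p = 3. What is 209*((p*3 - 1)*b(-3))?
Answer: 40128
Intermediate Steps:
b(S) = 2*S*(-1 + S) (b(S) = (2*S)*(-1 + S) = 2*S*(-1 + S))
209*((p*3 - 1)*b(-3)) = 209*((3*3 - 1)*(2*(-3)*(-1 - 3))) = 209*((9 - 1)*(2*(-3)*(-4))) = 209*(8*24) = 209*192 = 40128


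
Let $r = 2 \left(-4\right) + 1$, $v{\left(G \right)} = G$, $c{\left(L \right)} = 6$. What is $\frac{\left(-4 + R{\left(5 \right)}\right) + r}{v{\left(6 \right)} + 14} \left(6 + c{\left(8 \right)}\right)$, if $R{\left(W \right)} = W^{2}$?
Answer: $\frac{42}{5} \approx 8.4$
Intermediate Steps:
$r = -7$ ($r = -8 + 1 = -7$)
$\frac{\left(-4 + R{\left(5 \right)}\right) + r}{v{\left(6 \right)} + 14} \left(6 + c{\left(8 \right)}\right) = \frac{\left(-4 + 5^{2}\right) - 7}{6 + 14} \left(6 + 6\right) = \frac{\left(-4 + 25\right) - 7}{20} \cdot 12 = \left(21 - 7\right) \frac{1}{20} \cdot 12 = 14 \cdot \frac{1}{20} \cdot 12 = \frac{7}{10} \cdot 12 = \frac{42}{5}$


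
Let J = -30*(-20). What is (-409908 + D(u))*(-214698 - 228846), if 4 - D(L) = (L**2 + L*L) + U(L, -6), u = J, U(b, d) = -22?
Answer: 501152381808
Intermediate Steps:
J = 600
u = 600
D(L) = 26 - 2*L**2 (D(L) = 4 - ((L**2 + L*L) - 22) = 4 - ((L**2 + L**2) - 22) = 4 - (2*L**2 - 22) = 4 - (-22 + 2*L**2) = 4 + (22 - 2*L**2) = 26 - 2*L**2)
(-409908 + D(u))*(-214698 - 228846) = (-409908 + (26 - 2*600**2))*(-214698 - 228846) = (-409908 + (26 - 2*360000))*(-443544) = (-409908 + (26 - 720000))*(-443544) = (-409908 - 719974)*(-443544) = -1129882*(-443544) = 501152381808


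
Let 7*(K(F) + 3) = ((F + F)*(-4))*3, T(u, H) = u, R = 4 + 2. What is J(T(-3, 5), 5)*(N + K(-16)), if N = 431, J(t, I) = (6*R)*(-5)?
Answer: -608400/7 ≈ -86914.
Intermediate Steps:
R = 6
K(F) = -3 - 24*F/7 (K(F) = -3 + (((F + F)*(-4))*3)/7 = -3 + (((2*F)*(-4))*3)/7 = -3 + (-8*F*3)/7 = -3 + (-24*F)/7 = -3 - 24*F/7)
J(t, I) = -180 (J(t, I) = (6*6)*(-5) = 36*(-5) = -180)
J(T(-3, 5), 5)*(N + K(-16)) = -180*(431 + (-3 - 24/7*(-16))) = -180*(431 + (-3 + 384/7)) = -180*(431 + 363/7) = -180*3380/7 = -608400/7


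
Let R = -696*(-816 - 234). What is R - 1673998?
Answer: -943198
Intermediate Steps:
R = 730800 (R = -696*(-1050) = 730800)
R - 1673998 = 730800 - 1673998 = -943198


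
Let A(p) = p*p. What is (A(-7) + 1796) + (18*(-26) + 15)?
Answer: 1392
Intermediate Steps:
A(p) = p²
(A(-7) + 1796) + (18*(-26) + 15) = ((-7)² + 1796) + (18*(-26) + 15) = (49 + 1796) + (-468 + 15) = 1845 - 453 = 1392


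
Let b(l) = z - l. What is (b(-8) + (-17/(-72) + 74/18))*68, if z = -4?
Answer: 10217/18 ≈ 567.61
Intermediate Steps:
b(l) = -4 - l
(b(-8) + (-17/(-72) + 74/18))*68 = ((-4 - 1*(-8)) + (-17/(-72) + 74/18))*68 = ((-4 + 8) + (-17*(-1/72) + 74*(1/18)))*68 = (4 + (17/72 + 37/9))*68 = (4 + 313/72)*68 = (601/72)*68 = 10217/18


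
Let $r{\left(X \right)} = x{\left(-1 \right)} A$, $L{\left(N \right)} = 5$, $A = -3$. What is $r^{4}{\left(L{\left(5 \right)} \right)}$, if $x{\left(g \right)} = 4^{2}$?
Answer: $5308416$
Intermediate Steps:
$x{\left(g \right)} = 16$
$r{\left(X \right)} = -48$ ($r{\left(X \right)} = 16 \left(-3\right) = -48$)
$r^{4}{\left(L{\left(5 \right)} \right)} = \left(-48\right)^{4} = 5308416$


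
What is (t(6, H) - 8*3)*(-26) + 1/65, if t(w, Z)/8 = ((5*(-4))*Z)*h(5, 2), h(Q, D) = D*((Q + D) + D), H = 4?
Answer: 19509361/65 ≈ 3.0014e+5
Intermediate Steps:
h(Q, D) = D*(Q + 2*D) (h(Q, D) = D*((D + Q) + D) = D*(Q + 2*D))
t(w, Z) = -2880*Z (t(w, Z) = 8*(((5*(-4))*Z)*(2*(5 + 2*2))) = 8*((-20*Z)*(2*(5 + 4))) = 8*((-20*Z)*(2*9)) = 8*(-20*Z*18) = 8*(-360*Z) = -2880*Z)
(t(6, H) - 8*3)*(-26) + 1/65 = (-2880*4 - 8*3)*(-26) + 1/65 = (-11520 - 1*24)*(-26) + 1/65 = (-11520 - 24)*(-26) + 1/65 = -11544*(-26) + 1/65 = 300144 + 1/65 = 19509361/65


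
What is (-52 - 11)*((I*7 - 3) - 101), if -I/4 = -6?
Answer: -4032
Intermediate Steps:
I = 24 (I = -4*(-6) = 24)
(-52 - 11)*((I*7 - 3) - 101) = (-52 - 11)*((24*7 - 3) - 101) = -63*((168 - 3) - 101) = -63*(165 - 101) = -63*64 = -4032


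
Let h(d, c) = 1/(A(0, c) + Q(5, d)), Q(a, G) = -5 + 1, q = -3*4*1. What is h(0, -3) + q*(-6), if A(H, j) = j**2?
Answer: 361/5 ≈ 72.200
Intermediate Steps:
q = -12 (q = -12*1 = -12)
Q(a, G) = -4
h(d, c) = 1/(-4 + c**2) (h(d, c) = 1/(c**2 - 4) = 1/(-4 + c**2))
h(0, -3) + q*(-6) = 1/(-4 + (-3)**2) - 12*(-6) = 1/(-4 + 9) + 72 = 1/5 + 72 = 361/5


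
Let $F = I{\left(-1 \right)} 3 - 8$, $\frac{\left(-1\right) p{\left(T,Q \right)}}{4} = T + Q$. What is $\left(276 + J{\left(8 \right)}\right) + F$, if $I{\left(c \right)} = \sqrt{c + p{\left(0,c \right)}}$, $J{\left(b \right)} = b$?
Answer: $276 + 3 \sqrt{3} \approx 281.2$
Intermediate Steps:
$p{\left(T,Q \right)} = - 4 Q - 4 T$ ($p{\left(T,Q \right)} = - 4 \left(T + Q\right) = - 4 \left(Q + T\right) = - 4 Q - 4 T$)
$I{\left(c \right)} = \sqrt{3} \sqrt{- c}$ ($I{\left(c \right)} = \sqrt{c - 4 c} = \sqrt{- 3 c} = \sqrt{3} \sqrt{- c}$)
$F = -8 + 3 \sqrt{3}$ ($F = \sqrt{3} \sqrt{\left(-1\right) \left(-1\right)} 3 - 8 = \sqrt{3} \sqrt{1} \cdot 3 - 8 = \sqrt{3} \cdot 1 \cdot 3 - 8 = \sqrt{3} \cdot 3 - 8 = 3 \sqrt{3} - 8 = -8 + 3 \sqrt{3} \approx -2.8038$)
$\left(276 + J{\left(8 \right)}\right) + F = \left(276 + 8\right) - \left(8 - 3 \sqrt{3}\right) = 284 - \left(8 - 3 \sqrt{3}\right) = 276 + 3 \sqrt{3}$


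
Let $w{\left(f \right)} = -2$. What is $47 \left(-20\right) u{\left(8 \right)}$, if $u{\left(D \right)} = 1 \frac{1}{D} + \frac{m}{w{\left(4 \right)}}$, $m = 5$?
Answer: $\frac{4465}{2} \approx 2232.5$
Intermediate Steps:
$u{\left(D \right)} = - \frac{5}{2} + \frac{1}{D}$ ($u{\left(D \right)} = 1 \frac{1}{D} + \frac{5}{-2} = \frac{1}{D} + 5 \left(- \frac{1}{2}\right) = \frac{1}{D} - \frac{5}{2} = - \frac{5}{2} + \frac{1}{D}$)
$47 \left(-20\right) u{\left(8 \right)} = 47 \left(-20\right) \left(- \frac{5}{2} + \frac{1}{8}\right) = - 940 \left(- \frac{5}{2} + \frac{1}{8}\right) = \left(-940\right) \left(- \frac{19}{8}\right) = \frac{4465}{2}$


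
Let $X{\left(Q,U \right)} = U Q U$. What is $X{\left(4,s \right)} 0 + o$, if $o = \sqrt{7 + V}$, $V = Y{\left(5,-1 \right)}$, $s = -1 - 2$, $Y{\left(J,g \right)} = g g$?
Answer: $2 \sqrt{2} \approx 2.8284$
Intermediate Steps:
$Y{\left(J,g \right)} = g^{2}$
$s = -3$ ($s = -1 - 2 = -3$)
$V = 1$ ($V = \left(-1\right)^{2} = 1$)
$X{\left(Q,U \right)} = Q U^{2}$ ($X{\left(Q,U \right)} = Q U U = Q U^{2}$)
$o = 2 \sqrt{2}$ ($o = \sqrt{7 + 1} = \sqrt{8} = 2 \sqrt{2} \approx 2.8284$)
$X{\left(4,s \right)} 0 + o = 4 \left(-3\right)^{2} \cdot 0 + 2 \sqrt{2} = 4 \cdot 9 \cdot 0 + 2 \sqrt{2} = 36 \cdot 0 + 2 \sqrt{2} = 0 + 2 \sqrt{2} = 2 \sqrt{2}$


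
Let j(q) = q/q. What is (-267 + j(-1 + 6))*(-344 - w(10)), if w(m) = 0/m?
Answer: 91504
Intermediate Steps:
w(m) = 0
j(q) = 1
(-267 + j(-1 + 6))*(-344 - w(10)) = (-267 + 1)*(-344 - 1*0) = -266*(-344 + 0) = -266*(-344) = 91504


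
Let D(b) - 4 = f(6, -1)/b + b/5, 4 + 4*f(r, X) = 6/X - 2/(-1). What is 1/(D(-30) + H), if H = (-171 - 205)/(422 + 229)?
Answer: -3255/8173 ≈ -0.39826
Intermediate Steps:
f(r, X) = -1/2 + 3/(2*X) (f(r, X) = -1 + (6/X - 2/(-1))/4 = -1 + (6/X - 2*(-1))/4 = -1 + (6/X + 2)/4 = -1 + (2 + 6/X)/4 = -1 + (1/2 + 3/(2*X)) = -1/2 + 3/(2*X))
D(b) = 4 - 2/b + b/5 (D(b) = 4 + (((1/2)*(3 - 1*(-1))/(-1))/b + b/5) = 4 + (((1/2)*(-1)*(3 + 1))/b + b*(1/5)) = 4 + (((1/2)*(-1)*4)/b + b/5) = 4 + (-2/b + b/5) = 4 - 2/b + b/5)
H = -376/651 ≈ -0.57757
1/(D(-30) + H) = 1/((4 - 2/(-30) + (1/5)*(-30)) - 376/651) = 1/((4 - 2*(-1/30) - 6) - 376/651) = 1/((4 + 1/15 - 6) - 376/651) = 1/(-29/15 - 376/651) = 1/(-8173/3255) = -3255/8173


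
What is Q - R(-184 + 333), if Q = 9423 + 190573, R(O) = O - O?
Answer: 199996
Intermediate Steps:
R(O) = 0
Q = 199996
Q - R(-184 + 333) = 199996 - 1*0 = 199996 + 0 = 199996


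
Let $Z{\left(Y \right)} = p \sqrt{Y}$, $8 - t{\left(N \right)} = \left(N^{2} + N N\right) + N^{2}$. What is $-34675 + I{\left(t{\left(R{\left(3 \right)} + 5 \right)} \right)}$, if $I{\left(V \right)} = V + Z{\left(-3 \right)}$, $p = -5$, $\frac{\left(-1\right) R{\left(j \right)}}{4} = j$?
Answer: $-34814 - 5 i \sqrt{3} \approx -34814.0 - 8.6602 i$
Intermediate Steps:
$R{\left(j \right)} = - 4 j$
$t{\left(N \right)} = 8 - 3 N^{2}$ ($t{\left(N \right)} = 8 - \left(\left(N^{2} + N N\right) + N^{2}\right) = 8 - \left(\left(N^{2} + N^{2}\right) + N^{2}\right) = 8 - \left(2 N^{2} + N^{2}\right) = 8 - 3 N^{2}$)
$Z{\left(Y \right)} = - 5 \sqrt{Y}$
$I{\left(V \right)} = V - 5 i \sqrt{3}$ ($I{\left(V \right)} = V - 5 \sqrt{-3} = V - 5 i \sqrt{3}$)
$-34675 + I{\left(t{\left(R{\left(3 \right)} + 5 \right)} \right)} = -34675 - \left(-8 + 3 \left(\left(-4\right) 3 + 5\right)^{2} + 5 i \sqrt{3}\right) = -34675 - \left(-8 + 3 \left(-12 + 5\right)^{2} + 5 i \sqrt{3}\right) = -34675 - \left(-8 + 147 + 5 i \sqrt{3}\right) = -34675 + \left(\left(8 - 147\right) - 5 i \sqrt{3}\right) = -34675 - \left(139 + 5 i \sqrt{3}\right) = -34814 - 5 i \sqrt{3}$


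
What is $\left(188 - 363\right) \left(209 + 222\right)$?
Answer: $-75425$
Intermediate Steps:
$\left(188 - 363\right) \left(209 + 222\right) = \left(-175\right) 431 = -75425$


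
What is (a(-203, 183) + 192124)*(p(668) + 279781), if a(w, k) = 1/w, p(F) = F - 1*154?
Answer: 10931833225445/203 ≈ 5.3851e+10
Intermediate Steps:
p(F) = -154 + F (p(F) = F - 154 = -154 + F)
(a(-203, 183) + 192124)*(p(668) + 279781) = (1/(-203) + 192124)*((-154 + 668) + 279781) = (-1/203 + 192124)*(514 + 279781) = (39001171/203)*280295 = 10931833225445/203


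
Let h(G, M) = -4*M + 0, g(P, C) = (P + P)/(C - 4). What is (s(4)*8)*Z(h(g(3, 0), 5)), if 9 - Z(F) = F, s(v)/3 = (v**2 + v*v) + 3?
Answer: 24360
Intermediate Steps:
g(P, C) = 2*P/(-4 + C) (g(P, C) = (2*P)/(-4 + C) = 2*P/(-4 + C))
s(v) = 9 + 6*v**2 (s(v) = 3*((v**2 + v*v) + 3) = 3*((v**2 + v**2) + 3) = 3*(2*v**2 + 3) = 3*(3 + 2*v**2) = 9 + 6*v**2)
h(G, M) = -4*M
Z(F) = 9 - F
(s(4)*8)*Z(h(g(3, 0), 5)) = ((9 + 6*4**2)*8)*(9 - (-4)*5) = ((9 + 6*16)*8)*(9 - 1*(-20)) = ((9 + 96)*8)*(9 + 20) = (105*8)*29 = 840*29 = 24360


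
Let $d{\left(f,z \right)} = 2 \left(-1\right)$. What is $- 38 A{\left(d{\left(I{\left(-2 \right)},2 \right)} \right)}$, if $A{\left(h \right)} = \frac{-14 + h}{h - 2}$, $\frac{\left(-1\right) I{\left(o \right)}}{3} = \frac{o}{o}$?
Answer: $-152$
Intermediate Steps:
$I{\left(o \right)} = -3$ ($I{\left(o \right)} = - 3 \frac{o}{o} = \left(-3\right) 1 = -3$)
$d{\left(f,z \right)} = -2$
$A{\left(h \right)} = \frac{-14 + h}{-2 + h}$
$- 38 A{\left(d{\left(I{\left(-2 \right)},2 \right)} \right)} = - 38 \frac{-14 - 2}{-2 - 2} = - 38 \frac{1}{-4} \left(-16\right) = - 38 \left(\left(- \frac{1}{4}\right) \left(-16\right)\right) = \left(-38\right) 4 = -152$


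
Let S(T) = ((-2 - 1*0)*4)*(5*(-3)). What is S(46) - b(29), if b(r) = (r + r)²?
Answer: -3244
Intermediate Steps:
S(T) = 120 (S(T) = ((-2 + 0)*4)*(-15) = -2*4*(-15) = -8*(-15) = 120)
b(r) = 4*r² (b(r) = (2*r)² = 4*r²)
S(46) - b(29) = 120 - 4*29² = 120 - 4*841 = 120 - 1*3364 = 120 - 3364 = -3244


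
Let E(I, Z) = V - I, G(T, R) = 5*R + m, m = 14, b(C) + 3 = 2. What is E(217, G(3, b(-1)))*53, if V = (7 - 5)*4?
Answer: -11077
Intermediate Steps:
V = 8 (V = 2*4 = 8)
b(C) = -1 (b(C) = -3 + 2 = -1)
G(T, R) = 14 + 5*R (G(T, R) = 5*R + 14 = 14 + 5*R)
E(I, Z) = 8 - I
E(217, G(3, b(-1)))*53 = (8 - 1*217)*53 = (8 - 217)*53 = -209*53 = -11077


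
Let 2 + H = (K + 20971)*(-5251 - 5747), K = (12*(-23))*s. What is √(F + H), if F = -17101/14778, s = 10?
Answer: I*√4860000697239922/4926 ≈ 14152.0*I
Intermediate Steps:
K = -2760 (K = (12*(-23))*10 = -276*10 = -2760)
F = -17101/14778 (F = -17101*1/14778 = -17101/14778 ≈ -1.1572)
H = -200284580 (H = -2 + (-2760 + 20971)*(-5251 - 5747) = -2 + 18211*(-10998) = -2 - 200284578 = -200284580)
√(F + H) = √(-17101/14778 - 200284580) = √(-2959805540341/14778) = I*√4860000697239922/4926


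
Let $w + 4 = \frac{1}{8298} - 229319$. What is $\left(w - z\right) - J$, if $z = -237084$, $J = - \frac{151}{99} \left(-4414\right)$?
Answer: $\frac{93882661}{91278} \approx 1028.5$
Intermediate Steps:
$J = \frac{666514}{99}$ ($J = \left(-151\right) \frac{1}{99} \left(-4414\right) = \left(- \frac{151}{99}\right) \left(-4414\right) = \frac{666514}{99} \approx 6732.5$)
$w = - \frac{1902922253}{8298}$ ($w = -4 + \left(\frac{1}{8298} - 229319\right) = -4 - \frac{1902889061}{8298} = - \frac{1902922253}{8298} \approx -2.2932 \cdot 10^{5}$)
$\left(w - z\right) - J = \left(- \frac{1902922253}{8298} - -237084\right) - \frac{666514}{99} = \left(- \frac{1902922253}{8298} + 237084\right) - \frac{666514}{99} = \frac{64400779}{8298} - \frac{666514}{99} = \frac{93882661}{91278}$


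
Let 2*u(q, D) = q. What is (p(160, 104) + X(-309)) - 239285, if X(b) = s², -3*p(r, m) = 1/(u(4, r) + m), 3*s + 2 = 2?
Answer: -76092631/318 ≈ -2.3929e+5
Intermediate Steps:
s = 0 (s = -⅔ + (⅓)*2 = -⅔ + ⅔ = 0)
u(q, D) = q/2
p(r, m) = -1/(3*(2 + m)) (p(r, m) = -1/(3*((½)*4 + m)) = -1/(3*(2 + m)))
X(b) = 0 (X(b) = 0² = 0)
(p(160, 104) + X(-309)) - 239285 = (-1/(6 + 3*104) + 0) - 239285 = (-1/(6 + 312) + 0) - 239285 = (-1/318 + 0) - 239285 = -1/318 - 239285 = -76092631/318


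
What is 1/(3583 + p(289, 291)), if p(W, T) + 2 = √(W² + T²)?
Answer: 3581/12655359 - √168202/12655359 ≈ 0.00025056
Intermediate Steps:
p(W, T) = -2 + √(T² + W²) (p(W, T) = -2 + √(W² + T²) = -2 + √(T² + W²))
1/(3583 + p(289, 291)) = 1/(3583 + (-2 + √(291² + 289²))) = 1/(3583 + (-2 + √(84681 + 83521))) = 1/(3583 + (-2 + √168202)) = 1/(3581 + √168202)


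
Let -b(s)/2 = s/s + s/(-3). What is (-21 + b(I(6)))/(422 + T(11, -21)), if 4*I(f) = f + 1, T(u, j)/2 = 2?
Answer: -131/2556 ≈ -0.051252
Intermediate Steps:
T(u, j) = 4 (T(u, j) = 2*2 = 4)
I(f) = ¼ + f/4 (I(f) = (f + 1)/4 = (1 + f)/4 = ¼ + f/4)
b(s) = -2 + 2*s/3 (b(s) = -2*(s/s + s/(-3)) = -2*(1 + s*(-⅓)) = -2*(1 - s/3) = -2 + 2*s/3)
(-21 + b(I(6)))/(422 + T(11, -21)) = (-21 + (-2 + 2*(¼ + (¼)*6)/3))/(422 + 4) = (-21 + (-2 + 2*(¼ + 3/2)/3))/426 = (-21 + (-2 + (⅔)*(7/4)))*(1/426) = (-21 + (-2 + 7/6))*(1/426) = (-21 - ⅚)*(1/426) = -131/6*1/426 = -131/2556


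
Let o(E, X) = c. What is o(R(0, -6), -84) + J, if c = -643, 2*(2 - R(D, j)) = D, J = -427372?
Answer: -428015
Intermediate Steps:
R(D, j) = 2 - D/2
o(E, X) = -643
o(R(0, -6), -84) + J = -643 - 427372 = -428015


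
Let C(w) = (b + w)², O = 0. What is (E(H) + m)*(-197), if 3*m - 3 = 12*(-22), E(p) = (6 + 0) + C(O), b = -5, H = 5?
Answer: 11032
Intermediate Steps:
C(w) = (-5 + w)²
E(p) = 31 (E(p) = (6 + 0) + (-5 + 0)² = 6 + (-5)² = 6 + 25 = 31)
m = -87 (m = 1 + (12*(-22))/3 = 1 + (⅓)*(-264) = 1 - 88 = -87)
(E(H) + m)*(-197) = (31 - 87)*(-197) = -56*(-197) = 11032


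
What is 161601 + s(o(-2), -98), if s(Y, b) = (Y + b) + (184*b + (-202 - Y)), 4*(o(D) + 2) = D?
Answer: 143269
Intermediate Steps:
o(D) = -2 + D/4
s(Y, b) = -202 + 185*b (s(Y, b) = (Y + b) + (-202 - Y + 184*b) = -202 + 185*b)
161601 + s(o(-2), -98) = 161601 + (-202 + 185*(-98)) = 161601 + (-202 - 18130) = 161601 - 18332 = 143269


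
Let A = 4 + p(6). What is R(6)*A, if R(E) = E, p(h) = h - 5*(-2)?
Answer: 120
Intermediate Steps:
p(h) = 10 + h (p(h) = h + 10 = 10 + h)
A = 20 (A = 4 + (10 + 6) = 4 + 16 = 20)
R(6)*A = 6*20 = 120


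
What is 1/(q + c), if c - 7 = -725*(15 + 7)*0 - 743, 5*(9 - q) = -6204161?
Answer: 5/6200526 ≈ 8.0638e-7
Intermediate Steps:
q = 6204206/5 (q = 9 - ⅕*(-6204161) = 9 + 6204161/5 = 6204206/5 ≈ 1.2408e+6)
c = -736 (c = 7 + (-725*(15 + 7)*0 - 743) = 7 + (-15950*0 - 743) = 7 + (-725*0 - 743) = 7 + (0 - 743) = 7 - 743 = -736)
1/(q + c) = 1/(6204206/5 - 736) = 1/(6200526/5) = 5/6200526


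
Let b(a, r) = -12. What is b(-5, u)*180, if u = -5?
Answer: -2160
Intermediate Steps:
b(-5, u)*180 = -12*180 = -2160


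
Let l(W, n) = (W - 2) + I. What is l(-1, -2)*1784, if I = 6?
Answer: 5352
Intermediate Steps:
l(W, n) = 4 + W (l(W, n) = (W - 2) + 6 = (-2 + W) + 6 = 4 + W)
l(-1, -2)*1784 = (4 - 1)*1784 = 3*1784 = 5352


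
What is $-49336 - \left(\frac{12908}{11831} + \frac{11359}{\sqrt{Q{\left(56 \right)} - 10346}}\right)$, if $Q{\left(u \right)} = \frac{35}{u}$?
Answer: $- \frac{583707124}{11831} + \frac{22718 i \sqrt{165526}}{82763} \approx -49337.0 + 111.68 i$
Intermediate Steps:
$-49336 - \left(\frac{12908}{11831} + \frac{11359}{\sqrt{Q{\left(56 \right)} - 10346}}\right) = -49336 - \left(\frac{12908}{11831} + \frac{11359}{\sqrt{\frac{35}{56} - 10346}}\right) = -49336 - \left(\frac{12908}{11831} + \frac{11359}{\sqrt{35 \cdot \frac{1}{56} - 10346}}\right) = -49336 - \left(\frac{12908}{11831} + \frac{11359}{\sqrt{\frac{5}{8} - 10346}}\right) = -49336 - \left(\frac{12908}{11831} + \frac{11359}{\sqrt{- \frac{82763}{8}}}\right) = -49336 - \left(\frac{12908}{11831} + \frac{11359}{\frac{1}{4} i \sqrt{165526}}\right) = -49336 - \left(\frac{12908}{11831} + 11359 \left(- \frac{2 i \sqrt{165526}}{82763}\right)\right) = -49336 - \left(\frac{12908}{11831} - \frac{22718 i \sqrt{165526}}{82763}\right) = - \frac{583707124}{11831} + \frac{22718 i \sqrt{165526}}{82763}$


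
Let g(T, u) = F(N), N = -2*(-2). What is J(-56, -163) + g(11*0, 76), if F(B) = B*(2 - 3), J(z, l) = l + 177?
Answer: 10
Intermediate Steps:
J(z, l) = 177 + l
N = 4
F(B) = -B (F(B) = B*(-1) = -B)
g(T, u) = -4 (g(T, u) = -1*4 = -4)
J(-56, -163) + g(11*0, 76) = (177 - 163) - 4 = 14 - 4 = 10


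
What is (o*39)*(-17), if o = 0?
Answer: 0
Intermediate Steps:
(o*39)*(-17) = (0*39)*(-17) = 0*(-17) = 0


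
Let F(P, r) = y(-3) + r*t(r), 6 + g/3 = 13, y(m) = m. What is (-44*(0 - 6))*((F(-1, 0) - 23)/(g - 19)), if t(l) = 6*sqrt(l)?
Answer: -3432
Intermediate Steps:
g = 21 (g = -18 + 3*13 = -18 + 39 = 21)
F(P, r) = -3 + 6*r**(3/2) (F(P, r) = -3 + r*(6*sqrt(r)) = -3 + 6*r**(3/2))
(-44*(0 - 6))*((F(-1, 0) - 23)/(g - 19)) = (-44*(0 - 6))*(((-3 + 6*0**(3/2)) - 23)/(21 - 19)) = (-44*(-6))*(((-3 + 6*0) - 23)/2) = 264*(((-3 + 0) - 23)*(1/2)) = 264*((-3 - 23)*(1/2)) = 264*(-26*1/2) = 264*(-13) = -3432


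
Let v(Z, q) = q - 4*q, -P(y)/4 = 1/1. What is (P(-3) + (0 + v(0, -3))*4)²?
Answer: 1024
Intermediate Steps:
P(y) = -4 (P(y) = -4/1 = -4*1 = -4)
v(Z, q) = -3*q
(P(-3) + (0 + v(0, -3))*4)² = (-4 + (0 - 3*(-3))*4)² = (-4 + (0 + 9)*4)² = (-4 + 9*4)² = (-4 + 36)² = 32² = 1024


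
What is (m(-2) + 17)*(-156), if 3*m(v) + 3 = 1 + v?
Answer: -2444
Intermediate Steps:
m(v) = -⅔ + v/3 (m(v) = -1 + (1 + v)/3 = -1 + (⅓ + v/3) = -⅔ + v/3)
(m(-2) + 17)*(-156) = ((-⅔ + (⅓)*(-2)) + 17)*(-156) = ((-⅔ - ⅔) + 17)*(-156) = (-4/3 + 17)*(-156) = (47/3)*(-156) = -2444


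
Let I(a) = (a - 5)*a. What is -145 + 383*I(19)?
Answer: 101733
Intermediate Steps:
I(a) = a*(-5 + a) (I(a) = (-5 + a)*a = a*(-5 + a))
-145 + 383*I(19) = -145 + 383*(19*(-5 + 19)) = -145 + 383*(19*14) = -145 + 383*266 = -145 + 101878 = 101733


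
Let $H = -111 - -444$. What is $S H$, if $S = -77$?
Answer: $-25641$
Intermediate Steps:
$H = 333$ ($H = -111 + 444 = 333$)
$S H = \left(-77\right) 333 = -25641$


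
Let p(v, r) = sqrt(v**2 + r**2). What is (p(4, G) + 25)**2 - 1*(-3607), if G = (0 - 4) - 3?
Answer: 4297 + 50*sqrt(65) ≈ 4700.1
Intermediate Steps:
G = -7 (G = -4 - 3 = -7)
p(v, r) = sqrt(r**2 + v**2)
(p(4, G) + 25)**2 - 1*(-3607) = (sqrt((-7)**2 + 4**2) + 25)**2 - 1*(-3607) = (sqrt(49 + 16) + 25)**2 + 3607 = (sqrt(65) + 25)**2 + 3607 = (25 + sqrt(65))**2 + 3607 = 3607 + (25 + sqrt(65))**2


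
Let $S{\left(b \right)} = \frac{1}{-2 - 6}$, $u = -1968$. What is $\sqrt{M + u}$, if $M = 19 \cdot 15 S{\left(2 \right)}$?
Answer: $\frac{3 i \sqrt{3562}}{4} \approx 44.762 i$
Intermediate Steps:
$S{\left(b \right)} = - \frac{1}{8}$ ($S{\left(b \right)} = \frac{1}{-8} = - \frac{1}{8}$)
$M = - \frac{285}{8}$ ($M = 19 \cdot 15 \left(- \frac{1}{8}\right) = 285 \left(- \frac{1}{8}\right) = - \frac{285}{8} \approx -35.625$)
$\sqrt{M + u} = \sqrt{- \frac{285}{8} - 1968} = \sqrt{- \frac{16029}{8}} = \frac{3 i \sqrt{3562}}{4}$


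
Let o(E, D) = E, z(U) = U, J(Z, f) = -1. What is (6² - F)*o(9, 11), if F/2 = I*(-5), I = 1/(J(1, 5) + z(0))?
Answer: 234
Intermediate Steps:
I = -1 (I = 1/(-1 + 0) = 1/(-1) = -1)
F = 10 (F = 2*(-1*(-5)) = 2*5 = 10)
(6² - F)*o(9, 11) = (6² - 1*10)*9 = (36 - 10)*9 = 26*9 = 234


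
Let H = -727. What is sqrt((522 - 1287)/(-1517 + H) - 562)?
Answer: I*sqrt(271843)/22 ≈ 23.699*I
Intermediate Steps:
sqrt((522 - 1287)/(-1517 + H) - 562) = sqrt((522 - 1287)/(-1517 - 727) - 562) = sqrt(-765/(-2244) - 562) = sqrt(-765*(-1/2244) - 562) = sqrt(15/44 - 562) = sqrt(-24713/44) = I*sqrt(271843)/22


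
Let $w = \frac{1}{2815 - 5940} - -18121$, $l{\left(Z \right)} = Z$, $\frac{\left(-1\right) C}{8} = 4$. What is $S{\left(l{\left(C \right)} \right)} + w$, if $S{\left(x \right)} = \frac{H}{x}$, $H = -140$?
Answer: $\frac{453134367}{25000} \approx 18125.0$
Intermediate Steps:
$C = -32$ ($C = \left(-8\right) 4 = -32$)
$S{\left(x \right)} = - \frac{140}{x}$
$w = \frac{56628124}{3125}$ ($w = \frac{1}{-3125} + 18121 = - \frac{1}{3125} + 18121 = \frac{56628124}{3125} \approx 18121.0$)
$S{\left(l{\left(C \right)} \right)} + w = - \frac{140}{-32} + \frac{56628124}{3125} = \left(-140\right) \left(- \frac{1}{32}\right) + \frac{56628124}{3125} = \frac{35}{8} + \frac{56628124}{3125} = \frac{453134367}{25000}$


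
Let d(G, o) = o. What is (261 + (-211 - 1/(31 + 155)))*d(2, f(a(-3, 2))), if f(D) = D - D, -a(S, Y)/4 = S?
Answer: 0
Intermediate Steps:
a(S, Y) = -4*S
f(D) = 0
(261 + (-211 - 1/(31 + 155)))*d(2, f(a(-3, 2))) = (261 + (-211 - 1/(31 + 155)))*0 = (261 + (-211 - 1/186))*0 = (261 - 39247/186)*0 = (9299/186)*0 = 0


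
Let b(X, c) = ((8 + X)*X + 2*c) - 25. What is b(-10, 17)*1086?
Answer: 31494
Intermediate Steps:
b(X, c) = -25 + 2*c + X*(8 + X) (b(X, c) = (X*(8 + X) + 2*c) - 25 = (2*c + X*(8 + X)) - 25 = -25 + 2*c + X*(8 + X))
b(-10, 17)*1086 = (-25 + (-10)**2 + 2*17 + 8*(-10))*1086 = (-25 + 100 + 34 - 80)*1086 = 29*1086 = 31494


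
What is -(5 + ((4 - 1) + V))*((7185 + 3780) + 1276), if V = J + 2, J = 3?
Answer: -159133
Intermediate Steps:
V = 5 (V = 3 + 2 = 5)
-(5 + ((4 - 1) + V))*((7185 + 3780) + 1276) = -(5 + ((4 - 1) + 5))*((7185 + 3780) + 1276) = -(5 + (3 + 5))*(10965 + 1276) = -(5 + 8)*12241 = -13*12241 = -1*159133 = -159133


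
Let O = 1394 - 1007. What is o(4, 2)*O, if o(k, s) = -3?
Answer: -1161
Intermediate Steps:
O = 387
o(4, 2)*O = -3*387 = -1161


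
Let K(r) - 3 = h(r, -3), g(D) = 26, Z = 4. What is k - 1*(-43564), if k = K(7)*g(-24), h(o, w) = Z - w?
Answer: 43824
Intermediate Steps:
h(o, w) = 4 - w
K(r) = 10 (K(r) = 3 + (4 - 1*(-3)) = 3 + (4 + 3) = 3 + 7 = 10)
k = 260 (k = 10*26 = 260)
k - 1*(-43564) = 260 - 1*(-43564) = 260 + 43564 = 43824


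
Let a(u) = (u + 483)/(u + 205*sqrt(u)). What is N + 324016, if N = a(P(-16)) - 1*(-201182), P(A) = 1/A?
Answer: 353143652671/672401 - 6336140*I/672401 ≈ 5.252e+5 - 9.4232*I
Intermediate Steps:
a(u) = (483 + u)/(u + 205*sqrt(u))
N = 201182 + 123632*(-1/16 - 205*I/4)/672401 (N = (483 + 1/(-16))/(1/(-16) + 205*sqrt(1/(-16))) - 1*(-201182) = (483 - 1/16)/(-1/16 + 205*sqrt(-1/16)) + 201182 = (7727/16)/(-1/16 + 205*(I/4)) + 201182 = (7727/16)/(-1/16 + 205*I/4) + 201182 = (256*(-1/16 - 205*I/4)/672401)*(7727/16) + 201182 = 123632*(-1/16 - 205*I/4)/672401 + 201182 = 201182 + 123632*(-1/16 - 205*I/4)/672401 ≈ 2.0118e+5 - 9.4232*I)
N + 324016 = (135274970255/672401 - 6336140*I/672401) + 324016 = 353143652671/672401 - 6336140*I/672401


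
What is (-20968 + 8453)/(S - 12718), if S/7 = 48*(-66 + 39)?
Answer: 2503/4358 ≈ 0.57435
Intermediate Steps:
S = -9072 (S = 7*(48*(-66 + 39)) = 7*(48*(-27)) = 7*(-1296) = -9072)
(-20968 + 8453)/(S - 12718) = (-20968 + 8453)/(-9072 - 12718) = -12515/(-21790) = -12515*(-1/21790) = 2503/4358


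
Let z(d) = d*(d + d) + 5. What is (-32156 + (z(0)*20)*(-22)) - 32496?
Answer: -66852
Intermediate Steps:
z(d) = 5 + 2*d² (z(d) = d*(2*d) + 5 = 2*d² + 5 = 5 + 2*d²)
(-32156 + (z(0)*20)*(-22)) - 32496 = (-32156 + ((5 + 2*0²)*20)*(-22)) - 32496 = (-32156 + ((5 + 2*0)*20)*(-22)) - 32496 = (-32156 + ((5 + 0)*20)*(-22)) - 32496 = (-32156 + (5*20)*(-22)) - 32496 = (-32156 + 100*(-22)) - 32496 = (-32156 - 2200) - 32496 = -34356 - 32496 = -66852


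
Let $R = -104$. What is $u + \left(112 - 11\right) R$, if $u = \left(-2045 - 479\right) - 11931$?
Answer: $-24959$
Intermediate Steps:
$u = -14455$ ($u = -2524 - 11931 = -14455$)
$u + \left(112 - 11\right) R = -14455 + \left(112 - 11\right) \left(-104\right) = -14455 + 101 \left(-104\right) = -14455 - 10504 = -24959$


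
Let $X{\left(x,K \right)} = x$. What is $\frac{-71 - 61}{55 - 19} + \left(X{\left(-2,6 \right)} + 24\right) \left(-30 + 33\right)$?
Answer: $\frac{187}{3} \approx 62.333$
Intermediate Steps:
$\frac{-71 - 61}{55 - 19} + \left(X{\left(-2,6 \right)} + 24\right) \left(-30 + 33\right) = \frac{-71 - 61}{55 - 19} + \left(-2 + 24\right) \left(-30 + 33\right) = - \frac{132}{36} + 22 \cdot 3 = \left(-132\right) \frac{1}{36} + 66 = - \frac{11}{3} + 66 = \frac{187}{3}$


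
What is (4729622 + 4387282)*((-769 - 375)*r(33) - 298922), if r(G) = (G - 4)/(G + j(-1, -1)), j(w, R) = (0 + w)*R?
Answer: -46480365220848/17 ≈ -2.7341e+12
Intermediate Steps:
j(w, R) = R*w (j(w, R) = w*R = R*w)
r(G) = (-4 + G)/(1 + G) (r(G) = (G - 4)/(G - 1*(-1)) = (-4 + G)/(G + 1) = (-4 + G)/(1 + G))
(4729622 + 4387282)*((-769 - 375)*r(33) - 298922) = (4729622 + 4387282)*((-769 - 375)*((-4 + 33)/(1 + 33)) - 298922) = 9116904*(-1144*29/34 - 298922) = 9116904*(-16588/17 - 298922) = 9116904*(-5098262/17) = -46480365220848/17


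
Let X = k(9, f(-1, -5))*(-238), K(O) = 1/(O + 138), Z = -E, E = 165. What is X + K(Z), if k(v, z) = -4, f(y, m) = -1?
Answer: 25703/27 ≈ 951.96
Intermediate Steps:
Z = -165 (Z = -1*165 = -165)
K(O) = 1/(138 + O)
X = 952 (X = -4*(-238) = 952)
X + K(Z) = 952 + 1/(138 - 165) = 952 + 1/(-27) = 952 - 1/27 = 25703/27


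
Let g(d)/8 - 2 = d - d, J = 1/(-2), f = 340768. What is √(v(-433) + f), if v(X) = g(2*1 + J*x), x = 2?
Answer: 76*√59 ≈ 583.77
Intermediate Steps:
J = -½ ≈ -0.50000
g(d) = 16 (g(d) = 16 + 8*(d - d) = 16 + 8*0 = 16 + 0 = 16)
v(X) = 16
√(v(-433) + f) = √(16 + 340768) = √340784 = 76*√59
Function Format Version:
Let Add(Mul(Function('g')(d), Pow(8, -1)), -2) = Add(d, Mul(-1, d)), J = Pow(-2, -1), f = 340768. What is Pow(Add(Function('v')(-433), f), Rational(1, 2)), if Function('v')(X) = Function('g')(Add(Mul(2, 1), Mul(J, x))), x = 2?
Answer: Mul(76, Pow(59, Rational(1, 2))) ≈ 583.77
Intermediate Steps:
J = Rational(-1, 2) ≈ -0.50000
Function('g')(d) = 16 (Function('g')(d) = Add(16, Mul(8, Add(d, Mul(-1, d)))) = Add(16, Mul(8, 0)) = Add(16, 0) = 16)
Function('v')(X) = 16
Pow(Add(Function('v')(-433), f), Rational(1, 2)) = Pow(Add(16, 340768), Rational(1, 2)) = Pow(340784, Rational(1, 2)) = Mul(76, Pow(59, Rational(1, 2)))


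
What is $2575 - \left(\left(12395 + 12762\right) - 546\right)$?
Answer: $-22036$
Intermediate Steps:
$2575 - \left(\left(12395 + 12762\right) - 546\right) = 2575 - \left(25157 - 546\right) = 2575 - 24611 = -22036$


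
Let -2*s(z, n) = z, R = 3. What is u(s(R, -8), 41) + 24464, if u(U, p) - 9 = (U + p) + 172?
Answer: 49369/2 ≈ 24685.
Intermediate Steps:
s(z, n) = -z/2
u(U, p) = 181 + U + p (u(U, p) = 9 + ((U + p) + 172) = 9 + (172 + U + p) = 181 + U + p)
u(s(R, -8), 41) + 24464 = (181 - 1/2*3 + 41) + 24464 = (181 - 3/2 + 41) + 24464 = 441/2 + 24464 = 49369/2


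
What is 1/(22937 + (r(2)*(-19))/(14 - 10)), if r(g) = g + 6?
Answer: 1/22899 ≈ 4.3670e-5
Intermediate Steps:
r(g) = 6 + g
1/(22937 + (r(2)*(-19))/(14 - 10)) = 1/(22937 + ((6 + 2)*(-19))/(14 - 10)) = 1/(22937 + (8*(-19))/4) = 1/(22937 - 152*1/4) = 1/(22937 - 38) = 1/22899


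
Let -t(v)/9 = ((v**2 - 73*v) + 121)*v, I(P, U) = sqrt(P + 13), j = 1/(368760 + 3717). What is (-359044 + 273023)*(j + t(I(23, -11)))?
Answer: -486187767199979/372477 ≈ -1.3053e+9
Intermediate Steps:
j = 1/372477 ≈ 2.6847e-6
I(P, U) = sqrt(13 + P)
t(v) = -9*v*(121 + v**2 - 73*v) (t(v) = -9*((v**2 - 73*v) + 121)*v = -9*(121 + v**2 - 73*v)*v = -9*v*(121 + v**2 - 73*v))
(-359044 + 273023)*(j + t(I(23, -11))) = (-359044 + 273023)*(1/372477 + 9*sqrt(13 + 23)*(-121 - (sqrt(13 + 23))**2 + 73*sqrt(13 + 23))) = -86021*(1/372477 + 9*sqrt(36)*(-121 - (sqrt(36))**2 + 73*sqrt(36))) = -86021*(1/372477 + 9*6*(-121 - 1*6**2 + 73*6)) = -86021*(1/372477 + 9*6*(-121 - 1*36 + 438)) = -86021*(1/372477 + 9*6*(-121 - 36 + 438)) = -86021*(1/372477 + 9*6*281) = -86021*(1/372477 + 15174) = -86021*5651965999/372477 = -486187767199979/372477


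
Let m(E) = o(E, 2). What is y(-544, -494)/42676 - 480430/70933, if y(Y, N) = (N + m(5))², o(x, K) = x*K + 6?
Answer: -1073943777/756784177 ≈ -1.4191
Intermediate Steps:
o(x, K) = 6 + K*x (o(x, K) = K*x + 6 = 6 + K*x)
m(E) = 6 + 2*E
y(Y, N) = (16 + N)² (y(Y, N) = (N + (6 + 2*5))² = (N + (6 + 10))² = (N + 16)² = (16 + N)²)
y(-544, -494)/42676 - 480430/70933 = (16 - 494)²/42676 - 480430/70933 = (-478)²*(1/42676) - 480430*1/70933 = 228484*(1/42676) - 480430/70933 = 57121/10669 - 480430/70933 = -1073943777/756784177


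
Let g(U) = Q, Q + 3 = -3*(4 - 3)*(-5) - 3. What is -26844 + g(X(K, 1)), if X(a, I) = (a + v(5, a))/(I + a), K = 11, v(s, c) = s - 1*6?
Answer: -26835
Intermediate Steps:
v(s, c) = -6 + s (v(s, c) = s - 6 = -6 + s)
X(a, I) = (-1 + a)/(I + a) (X(a, I) = (a + (-6 + 5))/(I + a) = (a - 1)/(I + a) = (-1 + a)/(I + a))
Q = 9 (Q = -3 + (-3*(4 - 3)*(-5) - 3) = -3 + (-3*1*(-5) - 3) = -3 + (-3*(-5) - 3) = -3 + (15 - 3) = -3 + 12 = 9)
g(U) = 9
-26844 + g(X(K, 1)) = -26844 + 9 = -26835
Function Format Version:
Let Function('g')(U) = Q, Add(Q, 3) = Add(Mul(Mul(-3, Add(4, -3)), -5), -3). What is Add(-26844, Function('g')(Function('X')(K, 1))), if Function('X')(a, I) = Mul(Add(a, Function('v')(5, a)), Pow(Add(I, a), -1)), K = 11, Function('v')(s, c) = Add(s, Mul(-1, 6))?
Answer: -26835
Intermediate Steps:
Function('v')(s, c) = Add(-6, s) (Function('v')(s, c) = Add(s, -6) = Add(-6, s))
Function('X')(a, I) = Mul(Pow(Add(I, a), -1), Add(-1, a)) (Function('X')(a, I) = Mul(Add(a, Add(-6, 5)), Pow(Add(I, a), -1)) = Mul(Add(a, -1), Pow(Add(I, a), -1)) = Mul(Add(-1, a), Pow(Add(I, a), -1)) = Mul(Pow(Add(I, a), -1), Add(-1, a)))
Q = 9 (Q = Add(-3, Add(Mul(Mul(-3, Add(4, -3)), -5), -3)) = Add(-3, Add(Mul(Mul(-3, 1), -5), -3)) = Add(-3, Add(Mul(-3, -5), -3)) = Add(-3, Add(15, -3)) = Add(-3, 12) = 9)
Function('g')(U) = 9
Add(-26844, Function('g')(Function('X')(K, 1))) = Add(-26844, 9) = -26835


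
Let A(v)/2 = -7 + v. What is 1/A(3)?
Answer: -⅛ ≈ -0.12500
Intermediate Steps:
A(v) = -14 + 2*v (A(v) = 2*(-7 + v) = -14 + 2*v)
1/A(3) = 1/(-14 + 2*3) = 1/(-14 + 6) = 1/(-8) = -⅛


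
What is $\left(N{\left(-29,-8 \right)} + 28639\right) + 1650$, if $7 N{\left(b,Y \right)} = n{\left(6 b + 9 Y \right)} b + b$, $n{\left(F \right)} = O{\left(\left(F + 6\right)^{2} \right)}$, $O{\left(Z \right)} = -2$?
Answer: $\frac{212052}{7} \approx 30293.0$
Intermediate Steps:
$n{\left(F \right)} = -2$
$N{\left(b,Y \right)} = - \frac{b}{7}$ ($N{\left(b,Y \right)} = \frac{- 2 b + b}{7} = \frac{\left(-1\right) b}{7} = - \frac{b}{7}$)
$\left(N{\left(-29,-8 \right)} + 28639\right) + 1650 = \left(\left(- \frac{1}{7}\right) \left(-29\right) + 28639\right) + 1650 = \left(\frac{29}{7} + 28639\right) + 1650 = \frac{200502}{7} + 1650 = \frac{212052}{7}$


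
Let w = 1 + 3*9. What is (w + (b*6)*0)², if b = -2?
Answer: 784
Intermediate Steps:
w = 28 (w = 1 + 27 = 28)
(w + (b*6)*0)² = (28 - 2*6*0)² = (28 - 12*0)² = (28 + 0)² = 28² = 784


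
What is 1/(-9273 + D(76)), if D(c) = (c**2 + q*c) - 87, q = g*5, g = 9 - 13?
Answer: -1/5104 ≈ -0.00019592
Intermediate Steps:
g = -4
q = -20 (q = -4*5 = -20)
D(c) = -87 + c**2 - 20*c (D(c) = (c**2 - 20*c) - 87 = -87 + c**2 - 20*c)
1/(-9273 + D(76)) = 1/(-9273 + (-87 + 76**2 - 20*76)) = 1/(-9273 + (-87 + 5776 - 1520)) = 1/(-9273 + 4169) = 1/(-5104) = -1/5104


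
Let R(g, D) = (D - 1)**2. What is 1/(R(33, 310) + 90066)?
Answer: 1/185547 ≈ 5.3895e-6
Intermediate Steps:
R(g, D) = (-1 + D)**2
1/(R(33, 310) + 90066) = 1/((-1 + 310)**2 + 90066) = 1/(309**2 + 90066) = 1/(95481 + 90066) = 1/185547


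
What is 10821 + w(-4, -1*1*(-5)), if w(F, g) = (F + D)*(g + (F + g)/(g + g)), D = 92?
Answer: 56349/5 ≈ 11270.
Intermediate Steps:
w(F, g) = (92 + F)*(g + (F + g)/(2*g)) (w(F, g) = (F + 92)*(g + (F + g)/(g + g)) = (92 + F)*(g + (F + g)/((2*g))) = (92 + F)*(g + (F + g)*(1/(2*g))) = (92 + F)*(g + (F + g)/(2*g)))
10821 + w(-4, -1*1*(-5)) = 10821 + ((-4)² + 92*(-4) + (-1*1*(-5))*(92 - 4 + 184*(-1*1*(-5)) + 2*(-4)*(-1*1*(-5))))/(2*((-1*1*(-5)))) = 10821 + (16 - 368 + (-1*(-5))*(92 - 4 + 184*(-1*(-5)) + 2*(-4)*(-1*(-5))))/(2*((-1*(-5)))) = 10821 + (½)*(16 - 368 + 5*(92 - 4 + 184*5 + 2*(-4)*5))/5 = 10821 + (½)*(⅕)*(16 - 368 + 5*(92 - 4 + 920 - 40)) = 10821 + (½)*(⅕)*(16 - 368 + 5*968) = 10821 + (½)*(⅕)*(16 - 368 + 4840) = 10821 + (½)*(⅕)*4488 = 10821 + 2244/5 = 56349/5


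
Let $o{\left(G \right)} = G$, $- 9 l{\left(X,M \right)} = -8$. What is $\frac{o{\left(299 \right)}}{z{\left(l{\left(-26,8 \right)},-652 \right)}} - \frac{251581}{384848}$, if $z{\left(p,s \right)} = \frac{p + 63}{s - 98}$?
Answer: $- \frac{1351068061}{384848} \approx -3510.7$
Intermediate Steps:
$l{\left(X,M \right)} = \frac{8}{9}$ ($l{\left(X,M \right)} = \left(- \frac{1}{9}\right) \left(-8\right) = \frac{8}{9}$)
$z{\left(p,s \right)} = \frac{63 + p}{-98 + s}$
$\frac{o{\left(299 \right)}}{z{\left(l{\left(-26,8 \right)},-652 \right)}} - \frac{251581}{384848} = \frac{299}{\frac{1}{-98 - 652} \left(63 + \frac{8}{9}\right)} - \frac{251581}{384848} = \frac{299}{\frac{1}{-750} \cdot \frac{575}{9}} - \frac{251581}{384848} = \frac{299}{\left(- \frac{1}{750}\right) \frac{575}{9}} - \frac{251581}{384848} = \frac{299}{- \frac{23}{270}} - \frac{251581}{384848} = 299 \left(- \frac{270}{23}\right) - \frac{251581}{384848} = -3510 - \frac{251581}{384848} = - \frac{1351068061}{384848}$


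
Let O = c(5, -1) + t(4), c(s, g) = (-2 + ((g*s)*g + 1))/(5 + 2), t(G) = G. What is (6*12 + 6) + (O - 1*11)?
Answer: 501/7 ≈ 71.571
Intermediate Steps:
c(s, g) = -1/7 + s*g**2/7 (c(s, g) = (-2 + (s*g**2 + 1))/7 = (-2 + (1 + s*g**2))*(1/7) = (-1 + s*g**2)*(1/7) = -1/7 + s*g**2/7)
O = 32/7 (O = (-1/7 + (1/7)*5*(-1)**2) + 4 = (-1/7 + (1/7)*5*1) + 4 = (-1/7 + 5/7) + 4 = 4/7 + 4 = 32/7 ≈ 4.5714)
(6*12 + 6) + (O - 1*11) = (6*12 + 6) + (32/7 - 1*11) = (72 + 6) + (32/7 - 11) = 78 - 45/7 = 501/7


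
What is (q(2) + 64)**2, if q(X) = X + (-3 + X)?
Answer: 4225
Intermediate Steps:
q(X) = -3 + 2*X
(q(2) + 64)**2 = ((-3 + 2*2) + 64)**2 = ((-3 + 4) + 64)**2 = (1 + 64)**2 = 65**2 = 4225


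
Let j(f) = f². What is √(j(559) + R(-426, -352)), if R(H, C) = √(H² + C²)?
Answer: √(312481 + 2*√76345) ≈ 559.49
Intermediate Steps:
R(H, C) = √(C² + H²)
√(j(559) + R(-426, -352)) = √(559² + √((-352)² + (-426)²)) = √(312481 + √(123904 + 181476)) = √(312481 + √305380) = √(312481 + 2*√76345)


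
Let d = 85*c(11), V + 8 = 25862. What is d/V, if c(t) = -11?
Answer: -935/25854 ≈ -0.036165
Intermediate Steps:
V = 25854 (V = -8 + 25862 = 25854)
d = -935 (d = 85*(-11) = -935)
d/V = -935/25854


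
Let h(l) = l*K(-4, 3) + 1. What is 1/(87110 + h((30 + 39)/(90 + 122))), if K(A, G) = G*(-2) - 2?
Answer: 53/4616745 ≈ 1.1480e-5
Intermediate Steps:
K(A, G) = -2 - 2*G (K(A, G) = -2*G - 2 = -2 - 2*G)
h(l) = 1 - 8*l (h(l) = l*(-2 - 2*3) + 1 = l*(-2 - 6) + 1 = l*(-8) + 1 = -8*l + 1 = 1 - 8*l)
1/(87110 + h((30 + 39)/(90 + 122))) = 1/(87110 + (1 - 8*(30 + 39)/(90 + 122))) = 1/(87110 + (1 - 552/212)) = 1/(87110 + (1 - 8*69/212)) = 1/(87110 + (1 - 138/53)) = 1/(87110 - 85/53) = 1/(4616745/53) = 53/4616745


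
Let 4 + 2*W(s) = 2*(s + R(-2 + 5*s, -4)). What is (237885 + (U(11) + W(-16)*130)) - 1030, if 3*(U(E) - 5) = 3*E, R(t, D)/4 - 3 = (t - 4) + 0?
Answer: 191371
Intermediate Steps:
R(t, D) = -4 + 4*t (R(t, D) = 12 + 4*((t - 4) + 0) = 12 + 4*((-4 + t) + 0) = 12 + 4*(-4 + t) = 12 + (-16 + 4*t) = -4 + 4*t)
W(s) = -14 + 21*s (W(s) = -2 + (2*(s + (-4 + 4*(-2 + 5*s))))/2 = -2 + (2*(s + (-4 + (-8 + 20*s))))/2 = -2 + (2*(s + (-12 + 20*s)))/2 = -2 + (2*(-12 + 21*s))/2 = -2 + (-24 + 42*s)/2 = -2 + (-12 + 21*s) = -14 + 21*s)
U(E) = 5 + E (U(E) = 5 + (3*E)/3 = 5 + E)
(237885 + (U(11) + W(-16)*130)) - 1030 = (237885 + ((5 + 11) + (-14 + 21*(-16))*130)) - 1030 = (237885 + (16 + (-14 - 336)*130)) - 1030 = (237885 + (16 - 350*130)) - 1030 = (237885 + (16 - 45500)) - 1030 = (237885 - 45484) - 1030 = 192401 - 1030 = 191371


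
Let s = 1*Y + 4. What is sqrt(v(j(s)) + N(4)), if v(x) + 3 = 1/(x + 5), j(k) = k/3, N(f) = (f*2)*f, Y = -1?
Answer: 5*sqrt(42)/6 ≈ 5.4006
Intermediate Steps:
s = 3 (s = 1*(-1) + 4 = -1 + 4 = 3)
N(f) = 2*f**2 (N(f) = (2*f)*f = 2*f**2)
j(k) = k/3 (j(k) = k*(1/3) = k/3)
v(x) = -3 + 1/(5 + x) (v(x) = -3 + 1/(x + 5) = -3 + 1/(5 + x))
sqrt(v(j(s)) + N(4)) = sqrt((-14 - 3)/(5 + (1/3)*3) + 2*4**2) = sqrt((-14 - 3*1)/(5 + 1) + 2*16) = sqrt((-14 - 3)/6 + 32) = sqrt((1/6)*(-17) + 32) = sqrt(-17/6 + 32) = sqrt(175/6) = 5*sqrt(42)/6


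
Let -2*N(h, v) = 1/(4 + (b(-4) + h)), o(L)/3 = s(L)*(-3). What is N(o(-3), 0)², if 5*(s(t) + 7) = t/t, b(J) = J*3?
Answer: 25/283024 ≈ 8.8332e-5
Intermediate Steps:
b(J) = 3*J
s(t) = -34/5 (s(t) = -7 + (t/t)/5 = -7 + (⅕)*1 = -7 + ⅕ = -34/5)
o(L) = 306/5 (o(L) = 3*(-34/5*(-3)) = 3*(102/5) = 306/5)
N(h, v) = -1/(2*(-8 + h)) (N(h, v) = -1/(2*(4 + (3*(-4) + h))) = -1/(2*(4 + (-12 + h))) = -1/(2*(-8 + h)))
N(o(-3), 0)² = (-1/(-16 + 2*(306/5)))² = (-1/(-16 + 612/5))² = (-1/532/5)² = (-1*5/532)² = (-5/532)² = 25/283024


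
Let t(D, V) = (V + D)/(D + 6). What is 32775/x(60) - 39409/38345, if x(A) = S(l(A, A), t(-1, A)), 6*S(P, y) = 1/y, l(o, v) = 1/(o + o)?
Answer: 88978382741/38345 ≈ 2.3205e+6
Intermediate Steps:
l(o, v) = 1/(2*o)
t(D, V) = (D + V)/(6 + D)
S(P, y) = 1/(6*y)
x(A) = 1/(6*(-⅕ + A/5)) (x(A) = 1/(6*(((-1 + A)/(6 - 1)))) = 1/(6*(((-1 + A)/5))) = 1/(6*(-⅕ + A/5)))
32775/x(60) - 39409/38345 = 32775/((5/(6*(-1 + 60)))) - 39409/38345 = 32775/(((⅚)/59)) - 39409*1/38345 = 32775/(((⅚)*(1/59))) - 39409/38345 = 32775/(5/354) - 39409/38345 = 32775*(354/5) - 39409/38345 = 2320470 - 39409/38345 = 88978382741/38345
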